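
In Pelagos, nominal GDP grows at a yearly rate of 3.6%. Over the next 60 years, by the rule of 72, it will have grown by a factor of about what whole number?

≈ 8 times

Doubling time ≈ 72/3.6 = 20.00 years.
60/20.00 ≈ 3 doublings, so about 2^3 = 8×.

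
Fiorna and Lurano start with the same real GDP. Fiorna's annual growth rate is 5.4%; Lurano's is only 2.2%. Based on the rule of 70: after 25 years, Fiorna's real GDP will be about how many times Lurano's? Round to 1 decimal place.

approximately 2.2 times

Only the 3.2-point difference matters.
70/3.2 ≈ 21.88 years per doubling of the ratio; 25 years gives 1.14 doublings, so ≈ 2.2×.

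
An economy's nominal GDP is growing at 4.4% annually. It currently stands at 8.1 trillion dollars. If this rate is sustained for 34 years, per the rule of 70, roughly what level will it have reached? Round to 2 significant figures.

Doubling time ≈ 70/4.4 = 15.91 years.
34 years is 34/15.91 ≈ 2.14 doublings, a factor of 2^2.14 ≈ 4.41.
8.1 × 4.41 ≈ 36 trillion dollars.

roughly 36 trillion dollars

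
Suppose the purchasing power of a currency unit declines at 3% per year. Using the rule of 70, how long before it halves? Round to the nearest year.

The rule works in reverse for decay: 70/3 ≈ 23.33 years to halve.

approximately 23 years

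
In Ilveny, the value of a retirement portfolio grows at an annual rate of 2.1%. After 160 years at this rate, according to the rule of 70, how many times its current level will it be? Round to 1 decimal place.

Doubling time ≈ 70/2.1 = 33.33 years.
160 years / 33.33 ≈ 4.80 doublings → factor 2^4.80 ≈ 27.9.

approximately 27.9 times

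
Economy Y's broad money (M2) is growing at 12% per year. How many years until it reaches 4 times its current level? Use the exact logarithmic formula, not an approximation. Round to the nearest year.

12 years

t = ln(4) / ln(1 + 0.12) = 1.3863 / 0.113329 ≈ 12.23.
≈ 12 years.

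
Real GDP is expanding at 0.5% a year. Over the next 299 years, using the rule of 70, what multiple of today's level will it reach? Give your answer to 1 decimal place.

Doubling time ≈ 70/0.5 = 140.00 years.
299 years / 140.00 ≈ 2.14 doublings → factor 2^2.14 ≈ 4.4.

around 4.4 times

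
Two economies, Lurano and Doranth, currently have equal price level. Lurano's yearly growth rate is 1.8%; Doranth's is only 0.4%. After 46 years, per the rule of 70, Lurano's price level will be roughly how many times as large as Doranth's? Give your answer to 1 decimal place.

≈ 1.9 times

Only the 1.4-point difference matters.
70/1.4 ≈ 50.00 years per doubling of the ratio; 46 years gives 0.92 doublings, so ≈ 1.9×.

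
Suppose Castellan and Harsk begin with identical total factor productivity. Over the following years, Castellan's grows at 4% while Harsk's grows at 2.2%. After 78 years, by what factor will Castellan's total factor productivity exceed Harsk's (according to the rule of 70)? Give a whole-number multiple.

Castellan pulls ahead at 1.8 pp per year, so the ratio doubles every 70/1.8 ≈ 38.89 years.
In 78 years that's 2.01 doublings: 2^2.01 ≈ 4.

about 4 times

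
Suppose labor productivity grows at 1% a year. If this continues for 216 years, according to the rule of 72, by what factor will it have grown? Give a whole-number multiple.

around 8 times

72/1 ≈ 72.00 years per doubling.
216 years fits 3 doublings: 2^3 = 8.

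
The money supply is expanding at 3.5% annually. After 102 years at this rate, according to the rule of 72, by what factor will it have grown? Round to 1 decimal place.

31.1 times

Doubling time ≈ 72/3.5 = 20.57 years.
102 years / 20.57 ≈ 4.96 doublings → factor 2^4.96 ≈ 31.1.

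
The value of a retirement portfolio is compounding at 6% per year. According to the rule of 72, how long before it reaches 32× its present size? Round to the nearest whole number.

60 years

At 6% it doubles every 72/6 ≈ 12.00 years.
32 = 2^5, so 5 doublings → 60 years.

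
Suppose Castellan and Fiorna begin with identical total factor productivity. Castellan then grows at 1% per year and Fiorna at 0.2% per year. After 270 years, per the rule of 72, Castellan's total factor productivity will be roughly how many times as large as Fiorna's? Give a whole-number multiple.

Castellan pulls ahead at 0.8 pp per year, so the ratio doubles every 72/0.8 ≈ 90.00 years.
In 270 years that's 3.00 doublings: 2^3.00 ≈ 8.

around 8 times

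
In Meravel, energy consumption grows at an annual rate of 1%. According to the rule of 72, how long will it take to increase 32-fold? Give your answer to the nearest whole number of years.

Doubling time ≈ 72/1 = 72.00 years.
32 = 2^5, so 5 doublings → 360 years.

≈ 360 years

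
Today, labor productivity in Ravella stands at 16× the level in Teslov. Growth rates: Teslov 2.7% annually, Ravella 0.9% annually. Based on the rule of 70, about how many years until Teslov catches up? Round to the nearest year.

about 156 years

The growth-rate gap is 2.7% − 0.9% = 1.8 percentage points.
So the ratio between them halves every 70/1.8 ≈ 38.89 years.
A 16× gap closes after 4 halvings: 4 × 38.89 ≈ 156 years.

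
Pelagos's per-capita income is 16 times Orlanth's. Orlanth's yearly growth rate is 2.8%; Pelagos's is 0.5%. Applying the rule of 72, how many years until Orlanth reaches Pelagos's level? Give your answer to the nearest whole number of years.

≈ 125 years

What matters is the difference: 2.3 pp.
Rule of 72 on the gap: the ratio halves every 72/2.3 ≈ 31.30 years.
A 16 times gap closes after 4 halvings: 4 × 31.30 ≈ 125 years.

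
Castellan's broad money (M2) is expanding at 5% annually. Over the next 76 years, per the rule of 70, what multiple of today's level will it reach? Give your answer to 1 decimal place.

approximately 43.1 times

Doubling time ≈ 70/5 = 14.00 years.
76 years / 14.00 ≈ 5.43 doublings → factor 2^5.43 ≈ 43.1.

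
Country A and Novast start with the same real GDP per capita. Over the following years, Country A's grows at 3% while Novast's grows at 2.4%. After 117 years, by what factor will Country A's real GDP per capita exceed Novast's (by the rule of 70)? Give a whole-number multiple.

Only the 0.6-point difference matters.
70/0.6 ≈ 116.67 years per doubling of the ratio; 117 years gives 1.00 doublings, so ≈ 2×.

approximately 2 times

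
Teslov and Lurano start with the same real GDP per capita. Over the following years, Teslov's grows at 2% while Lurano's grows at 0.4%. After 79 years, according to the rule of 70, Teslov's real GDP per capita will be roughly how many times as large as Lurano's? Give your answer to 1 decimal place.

Only the 1.6-point difference matters.
70/1.6 ≈ 43.75 years per doubling of the ratio; 79 years gives 1.81 doublings, so ≈ 3.5×.

roughly 3.5 times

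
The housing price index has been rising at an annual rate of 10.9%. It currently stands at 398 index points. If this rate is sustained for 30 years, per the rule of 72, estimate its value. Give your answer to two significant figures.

≈ 9300 index points

It doubles every 72/10.9 ≈ 6.61 years, so 30 years is 4.54 doublings.
2^4.54 ≈ 23.26; 398 × 23.26 ≈ 9300 index points.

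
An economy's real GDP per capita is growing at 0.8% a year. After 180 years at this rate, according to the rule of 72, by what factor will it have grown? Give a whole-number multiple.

Doubling time ≈ 72/0.8 = 90.00 years.
180/90.00 ≈ 2 doublings, so about 2^2 = 4×.

roughly 4 times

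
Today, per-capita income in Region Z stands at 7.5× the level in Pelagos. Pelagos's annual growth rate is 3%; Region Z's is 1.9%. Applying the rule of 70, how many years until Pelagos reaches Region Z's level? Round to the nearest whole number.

What matters is the difference: 1.1 pp.
Rule of 70 on the gap: the ratio halves every 70/1.1 ≈ 63.64 years.
A 7.5× gap takes log₂(7.5) ≈ 2.91 halvings to close: 2.91 × 63.64 ≈ 185 years.

about 185 years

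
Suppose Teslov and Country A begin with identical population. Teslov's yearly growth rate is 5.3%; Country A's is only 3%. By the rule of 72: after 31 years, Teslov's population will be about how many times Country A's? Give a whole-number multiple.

Rate gap = 5.3% − 3% = 2.3 points.
The ratio doubles every 72/2.3 ≈ 31.30 years.
31/31.30 ≈ 0.99 doublings → ratio ≈ 2^0.99 ≈ 2.

≈ 2 times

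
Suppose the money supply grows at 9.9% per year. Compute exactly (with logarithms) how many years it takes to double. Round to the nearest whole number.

t = ln(2) / ln(1 + 0.099) = 0.6931 / 0.094401 ≈ 7.34.
≈ 7 years.

7 years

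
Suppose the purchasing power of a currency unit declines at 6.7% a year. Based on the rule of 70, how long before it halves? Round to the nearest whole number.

around 10 years

Halving time ≈ 70 / 6.7 = 10.45 → 10 years.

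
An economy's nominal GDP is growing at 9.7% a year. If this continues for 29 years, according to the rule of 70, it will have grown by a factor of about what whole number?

Doubling time ≈ 70/9.7 = 7.22 years.
29/7.22 ≈ 4 doublings, so about 2^4 = 16×.

around 16 times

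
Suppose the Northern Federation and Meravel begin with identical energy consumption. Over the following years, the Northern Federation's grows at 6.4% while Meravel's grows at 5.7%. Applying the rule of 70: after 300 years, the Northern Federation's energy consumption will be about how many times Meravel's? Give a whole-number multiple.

approximately 8 times

the Northern Federation pulls ahead at 0.7 pp per year, so the ratio doubles every 70/0.7 ≈ 100.00 years.
In 300 years that's 3.00 doublings: 2^3.00 ≈ 8.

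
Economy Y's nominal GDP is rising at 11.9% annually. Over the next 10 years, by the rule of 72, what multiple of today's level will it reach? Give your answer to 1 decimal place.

Doubles every ≈ 6.05 years (72/11.9).
10 years is 1.65 doublings; 2^1.65 ≈ 3.1×.

around 3.1 times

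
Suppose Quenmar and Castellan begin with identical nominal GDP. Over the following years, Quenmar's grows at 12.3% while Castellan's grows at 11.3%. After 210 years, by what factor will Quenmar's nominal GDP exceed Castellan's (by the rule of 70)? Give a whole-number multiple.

≈ 8 times

Only the 1-point difference matters.
70/1 ≈ 70.00 years per doubling of the ratio; 210 years gives 3.00 doublings, so ≈ 8×.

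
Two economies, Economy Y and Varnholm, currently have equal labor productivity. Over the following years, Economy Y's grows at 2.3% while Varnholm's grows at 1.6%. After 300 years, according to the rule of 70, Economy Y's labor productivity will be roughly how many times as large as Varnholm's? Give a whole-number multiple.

Only the 0.7-point difference matters.
70/0.7 ≈ 100.00 years per doubling of the ratio; 300 years gives 3.00 doublings, so ≈ 8×.

8 times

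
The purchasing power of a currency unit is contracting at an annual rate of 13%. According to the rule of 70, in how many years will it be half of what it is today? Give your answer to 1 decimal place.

The rule works in reverse for decay: 70/13 ≈ 5.38 years to halve.

roughly 5.4 years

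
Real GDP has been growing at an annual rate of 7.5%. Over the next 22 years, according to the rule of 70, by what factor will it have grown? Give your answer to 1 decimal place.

5.1 times

Doubles every ≈ 9.33 years (70/7.5).
22 years is 2.36 doublings; 2^2.36 ≈ 5.1×.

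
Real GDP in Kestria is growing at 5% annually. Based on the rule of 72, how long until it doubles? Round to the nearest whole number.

14 years

72/5 ≈ 14.40, so it doubles roughly every 14 years.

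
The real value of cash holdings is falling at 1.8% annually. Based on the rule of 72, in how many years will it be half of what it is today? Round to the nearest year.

approximately 40 years

Halving time ≈ 72 / 1.8 = 40.00 → 40 years.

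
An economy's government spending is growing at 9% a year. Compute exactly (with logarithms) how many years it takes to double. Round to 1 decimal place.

t = ln(2) / ln(1 + 0.09) = 0.6931 / 0.086178 ≈ 8.04.

8.0 years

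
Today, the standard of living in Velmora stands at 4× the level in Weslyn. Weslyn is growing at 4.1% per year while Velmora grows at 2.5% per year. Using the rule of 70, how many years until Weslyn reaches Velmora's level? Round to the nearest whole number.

The growth-rate gap is 4.1% − 2.5% = 1.6 percentage points.
So the ratio between them halves every 70/1.6 ≈ 43.75 years.
A 4× gap closes after 2 halvings: 2 × 43.75 ≈ 88 years.

roughly 88 years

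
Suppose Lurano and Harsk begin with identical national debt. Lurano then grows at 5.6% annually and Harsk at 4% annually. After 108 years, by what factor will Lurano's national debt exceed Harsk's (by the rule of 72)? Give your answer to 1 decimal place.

Lurano pulls ahead at 1.6 pp per year, so the ratio doubles every 72/1.6 ≈ 45.00 years.
In 108 years that's 2.40 doublings: 2^2.40 ≈ 5.3.

around 5.3 times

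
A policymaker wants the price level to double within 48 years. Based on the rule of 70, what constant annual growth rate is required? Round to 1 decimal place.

roughly 1.5%

70 / 48 ≈ 1.46, so about 1.5% annually.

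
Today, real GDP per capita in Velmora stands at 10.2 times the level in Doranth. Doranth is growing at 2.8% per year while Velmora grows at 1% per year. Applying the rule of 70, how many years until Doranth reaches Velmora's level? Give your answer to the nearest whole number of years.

Doranth gains on Velmora at 2.8% − 1% = 1.8 points a year.
At that relative rate the gap halves every 70/1.8 ≈ 38.89 years.
A 10.2 times gap takes log₂(10.2) ≈ 3.35 halvings to close: 3.35 × 38.89 ≈ 130 years.

about 130 years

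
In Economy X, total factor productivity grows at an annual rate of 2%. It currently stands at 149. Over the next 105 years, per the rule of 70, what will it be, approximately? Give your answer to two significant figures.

around 1200

Doubling time ≈ 70/2 = 35.00 years.
105 years is 105/35.00 ≈ 3.00 doublings, a factor of 2^3.00 ≈ 8.00.
149 × 8.00 ≈ 1200.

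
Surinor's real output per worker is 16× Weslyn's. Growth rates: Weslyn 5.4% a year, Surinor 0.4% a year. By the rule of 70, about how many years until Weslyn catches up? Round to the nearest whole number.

What matters is the difference: 5 pp.
Rule of 70 on the gap: the ratio halves every 70/5 ≈ 14.00 years.
A 16× gap closes after 4 halvings: 4 × 14.00 ≈ 56 years.

around 56 years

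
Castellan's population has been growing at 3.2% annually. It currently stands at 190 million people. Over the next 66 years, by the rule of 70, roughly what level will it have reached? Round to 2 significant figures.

It doubles every 70/3.2 ≈ 21.88 years, so 66 years is 3.02 doublings.
2^3.02 ≈ 8.11; 190 × 8.11 ≈ 1500 million people.

about 1500 million people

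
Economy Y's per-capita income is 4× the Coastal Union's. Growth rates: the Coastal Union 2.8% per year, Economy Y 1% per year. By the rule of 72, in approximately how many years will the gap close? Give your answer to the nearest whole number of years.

approximately 80 years

What matters is the difference: 1.8 pp.
Rule of 72 on the gap: the ratio halves every 72/1.8 ≈ 40.00 years.
A 4× gap closes after 2 halvings: 2 × 40.00 ≈ 80 years.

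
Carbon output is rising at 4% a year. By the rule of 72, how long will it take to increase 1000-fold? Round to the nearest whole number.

Doubling time ≈ 72/4 = 18.00 years.
1000× is log₂ 1000 ≈ 9.97 doublings, so ≈ 9.97 × 18.00 = 179 years.

roughly 179 years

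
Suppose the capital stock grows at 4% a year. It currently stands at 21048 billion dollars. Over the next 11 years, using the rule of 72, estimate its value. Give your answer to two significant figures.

It doubles every 72/4 ≈ 18.00 years, so 11 years is 0.61 doublings.
2^0.61 ≈ 1.53; 21048 × 1.53 ≈ 32000 billion dollars.

approximately 32000 billion dollars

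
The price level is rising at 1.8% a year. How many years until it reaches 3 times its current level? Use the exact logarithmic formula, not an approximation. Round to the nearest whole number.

t = ln(3) / ln(1 + 0.018) = 1.0986 / 0.017840 ≈ 61.58.
≈ 62 years.

62 years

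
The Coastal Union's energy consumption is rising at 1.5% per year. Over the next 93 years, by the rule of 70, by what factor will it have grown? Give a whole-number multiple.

At 1.5% one doubling takes ≈ 46.67 years; 93 years is 2 of them, so ×4.

around 4 times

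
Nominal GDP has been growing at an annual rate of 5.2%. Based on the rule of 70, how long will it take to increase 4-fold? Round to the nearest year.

One doubling takes 70/5.2 = 13.46 years.
Getting to 4× needs 2 doublings: 2 × 13.46 ≈ 27 years.

around 27 years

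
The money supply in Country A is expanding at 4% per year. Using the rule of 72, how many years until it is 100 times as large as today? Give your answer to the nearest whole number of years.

One doubling takes 72/4 = 18.00 years.
Reaching 100× takes log₂(100) ≈ 6.64 doublings.
6.64 × 18.00 ≈ 120 years.

120 years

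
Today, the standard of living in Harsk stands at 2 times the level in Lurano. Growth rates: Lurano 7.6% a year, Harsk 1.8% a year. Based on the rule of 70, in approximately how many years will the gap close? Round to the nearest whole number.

approximately 12 years

What matters is the difference: 5.8 pp.
Rule of 70 on the gap: the ratio halves every 70/5.8 ≈ 12.07 years.
A 2 times gap closes after 1 halving: 1 × 12.07 ≈ 12 years.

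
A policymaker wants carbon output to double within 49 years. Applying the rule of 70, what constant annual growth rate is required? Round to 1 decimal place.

70 / 49 ≈ 1.43, so about 1.4% a year.

1.4% a year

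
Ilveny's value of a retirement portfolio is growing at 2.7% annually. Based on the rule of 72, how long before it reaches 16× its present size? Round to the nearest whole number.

One doubling takes 72/2.7 = 26.67 years.
16× is 4 doublings, so 4 × 26.67 ≈ 107 years.

107 years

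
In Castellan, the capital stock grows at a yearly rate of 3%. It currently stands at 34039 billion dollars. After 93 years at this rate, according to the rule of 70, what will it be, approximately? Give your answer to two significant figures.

≈ 540000 billion dollars

It doubles every 70/3 ≈ 23.33 years, so 93 years is 3.99 doublings.
2^3.99 ≈ 15.89; 34039 × 15.89 ≈ 540000 billion dollars.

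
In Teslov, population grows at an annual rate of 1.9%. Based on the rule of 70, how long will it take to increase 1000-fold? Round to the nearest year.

approximately 367 years

At 1.9% it doubles every 70/1.9 ≈ 36.84 years.
Reaching 1000× takes log₂(1000) ≈ 9.97 doublings.
9.97 × 36.84 ≈ 367 years.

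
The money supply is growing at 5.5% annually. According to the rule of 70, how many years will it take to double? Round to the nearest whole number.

around 13 years

At 5.5%, doubling takes about 70/5.5 = 12.73 years.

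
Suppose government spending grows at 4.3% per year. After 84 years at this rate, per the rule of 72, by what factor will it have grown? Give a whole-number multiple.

At 4.3% one doubling takes ≈ 16.74 years; 84 years is 5 of them, so ×32.

approximately 32 times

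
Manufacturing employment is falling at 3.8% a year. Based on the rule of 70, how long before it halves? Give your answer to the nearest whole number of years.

Halving time ≈ 70 / 3.8 = 18.42 → 18 years.

≈ 18 years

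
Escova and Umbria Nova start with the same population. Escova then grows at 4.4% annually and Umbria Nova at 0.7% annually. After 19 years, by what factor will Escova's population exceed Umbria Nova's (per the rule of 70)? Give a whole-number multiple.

Escova pulls ahead at 3.7 pp per year, so the ratio doubles every 70/3.7 ≈ 18.92 years.
In 19 years that's 1.00 doublings: 2^1.00 ≈ 2.

approximately 2 times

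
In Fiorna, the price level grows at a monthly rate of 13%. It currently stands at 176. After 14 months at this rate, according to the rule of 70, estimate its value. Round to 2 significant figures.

Doubling time ≈ 70/13 = 5.38 months.
14 months is 14/5.38 ≈ 2.60 doublings, a factor of 2^2.60 ≈ 6.06.
176 × 6.06 ≈ 1100.

≈ 1100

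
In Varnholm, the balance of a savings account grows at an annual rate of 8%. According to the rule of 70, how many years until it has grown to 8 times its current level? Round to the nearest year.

Doubling time ≈ 70/8 = 8.75 years.
8× is 3 doublings, so 3 × 8.75 ≈ 26 years.

approximately 26 years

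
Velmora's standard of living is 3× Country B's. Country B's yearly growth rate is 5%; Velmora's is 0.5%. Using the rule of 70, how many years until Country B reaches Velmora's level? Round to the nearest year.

What matters is the difference: 4.5 pp.
Rule of 70 on the gap: the ratio halves every 70/4.5 ≈ 15.56 years.
A 3× gap takes log₂(3) ≈ 1.58 halvings to close: 1.58 × 15.56 ≈ 25 years.

roughly 25 years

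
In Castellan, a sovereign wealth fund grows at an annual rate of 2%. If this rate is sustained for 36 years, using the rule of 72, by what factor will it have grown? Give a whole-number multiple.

about 2 times

72/2 ≈ 36.00 years per doubling.
36 years fits 1 doubling: 2^1 = 2.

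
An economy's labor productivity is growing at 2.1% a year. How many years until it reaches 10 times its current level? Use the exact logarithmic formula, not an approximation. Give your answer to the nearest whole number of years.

t = ln(10) / ln(1 + 0.021) = 2.3026 / 0.020783 ≈ 110.79.
≈ 111 years.

111 years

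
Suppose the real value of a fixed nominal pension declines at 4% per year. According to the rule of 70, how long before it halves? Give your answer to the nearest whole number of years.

about 18 years

Falling at 4%, it halves about every 70/4 = 17.50 years.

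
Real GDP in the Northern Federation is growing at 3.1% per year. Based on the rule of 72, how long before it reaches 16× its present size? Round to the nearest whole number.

93 years

Doubling time ≈ 72/3.1 = 23.23 years.
16 = 2^4, so 4 doublings → 93 years.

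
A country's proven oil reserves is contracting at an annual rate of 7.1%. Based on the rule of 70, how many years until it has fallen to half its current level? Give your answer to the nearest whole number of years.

Halving time ≈ 70 / 7.1 = 9.86 → 10 years.

10 years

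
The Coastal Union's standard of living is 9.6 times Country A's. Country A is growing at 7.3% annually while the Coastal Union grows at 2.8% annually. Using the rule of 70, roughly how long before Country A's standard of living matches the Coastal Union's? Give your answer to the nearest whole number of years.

around 51 years

Country A gains on the Coastal Union at 7.3% − 2.8% = 4.5 points a year.
At that relative rate the gap halves every 70/4.5 ≈ 15.56 years.
A 9.6 times gap takes log₂(9.6) ≈ 3.26 halvings to close: 3.26 × 15.56 ≈ 51 years.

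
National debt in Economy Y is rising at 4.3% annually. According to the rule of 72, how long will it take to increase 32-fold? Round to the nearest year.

At 4.3% it doubles every 72/4.3 ≈ 16.74 years.
32 = 2^5, so 5 doublings → 84 years.

around 84 years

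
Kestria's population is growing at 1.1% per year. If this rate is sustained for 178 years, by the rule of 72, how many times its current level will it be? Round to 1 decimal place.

≈ 6.6 times

Doubling time ≈ 72/1.1 = 65.45 years.
178 years / 65.45 ≈ 2.72 doublings → factor 2^2.72 ≈ 6.6.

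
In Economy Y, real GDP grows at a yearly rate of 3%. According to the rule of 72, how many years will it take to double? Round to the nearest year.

≈ 24 years

Doubling time ≈ 72 / 3 = 24.00 years.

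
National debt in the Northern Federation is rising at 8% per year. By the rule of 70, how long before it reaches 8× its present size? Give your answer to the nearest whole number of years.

≈ 26 years

Doubling time ≈ 70/8 = 8.75 years.
8 = 2^3, so 3 doublings → 26 years.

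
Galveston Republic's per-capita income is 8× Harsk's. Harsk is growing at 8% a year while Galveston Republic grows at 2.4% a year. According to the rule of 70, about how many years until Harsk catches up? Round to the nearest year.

around 38 years

What matters is the difference: 5.6 pp.
Rule of 70 on the gap: the ratio halves every 70/5.6 ≈ 12.50 years.
An 8× gap closes after 3 halvings: 3 × 12.50 ≈ 38 years.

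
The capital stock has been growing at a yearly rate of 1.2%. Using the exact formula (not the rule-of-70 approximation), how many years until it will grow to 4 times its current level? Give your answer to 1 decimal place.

t = ln(4) / ln(1 + 0.012) = 1.3863 / 0.011929 ≈ 116.21.

116.2 years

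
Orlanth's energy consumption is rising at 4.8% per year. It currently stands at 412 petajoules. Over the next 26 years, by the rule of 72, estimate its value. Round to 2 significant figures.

approximately 1400 petajoules

It doubles every 72/4.8 ≈ 15.00 years, so 26 years is 1.73 doublings.
2^1.73 ≈ 3.32; 412 × 3.32 ≈ 1400 petajoules.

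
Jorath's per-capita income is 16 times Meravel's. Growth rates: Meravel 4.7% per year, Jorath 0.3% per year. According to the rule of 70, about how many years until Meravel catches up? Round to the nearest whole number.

64 years

Meravel gains on Jorath at 4.7% − 0.3% = 4.4 points a year.
At that relative rate the gap halves every 70/4.4 ≈ 15.91 years.
A 16 times gap closes after 4 halvings: 4 × 15.91 ≈ 64 years.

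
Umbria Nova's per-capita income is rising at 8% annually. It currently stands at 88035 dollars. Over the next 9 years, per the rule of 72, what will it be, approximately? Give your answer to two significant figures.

roughly 180000 dollars

It doubles every 72/8 ≈ 9.00 years, so 9 years is 1.00 doublings.
2^1.00 ≈ 2.00; 88035 × 2.00 ≈ 180000 dollars.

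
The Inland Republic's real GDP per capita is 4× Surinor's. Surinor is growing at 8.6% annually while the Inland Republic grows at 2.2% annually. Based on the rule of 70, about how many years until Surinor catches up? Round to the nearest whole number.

≈ 22 years

What matters is the difference: 6.4 pp.
Rule of 70 on the gap: the ratio halves every 70/6.4 ≈ 10.94 years.
A 4× gap closes after 2 halvings: 2 × 10.94 ≈ 22 years.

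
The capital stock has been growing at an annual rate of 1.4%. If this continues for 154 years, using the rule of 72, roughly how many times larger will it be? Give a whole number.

At 1.4% one doubling takes ≈ 51.43 years; 154 years is 3 of them, so ×8.

about 8 times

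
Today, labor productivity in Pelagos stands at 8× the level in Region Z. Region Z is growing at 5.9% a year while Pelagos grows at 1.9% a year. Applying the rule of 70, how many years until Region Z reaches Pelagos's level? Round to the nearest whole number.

approximately 53 years

Region Z gains on Pelagos at 5.9% − 1.9% = 4 points a year.
At that relative rate the gap halves every 70/4 ≈ 17.50 years.
An 8× gap closes after 3 halvings: 3 × 17.50 ≈ 53 years.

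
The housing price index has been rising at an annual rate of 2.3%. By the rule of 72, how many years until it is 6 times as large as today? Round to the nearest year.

about 81 years

One doubling takes 72/2.3 = 31.30 years.
6× is log₂ 6 ≈ 2.58 doublings, so ≈ 2.58 × 31.30 = 81 years.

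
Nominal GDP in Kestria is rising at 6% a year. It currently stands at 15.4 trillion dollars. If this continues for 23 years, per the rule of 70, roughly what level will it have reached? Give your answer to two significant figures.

approximately 60 trillion dollars

Doubling time ≈ 70/6 = 11.67 years.
23 years is 23/11.67 ≈ 1.97 doublings, a factor of 2^1.97 ≈ 3.92.
15.4 × 3.92 ≈ 60 trillion dollars.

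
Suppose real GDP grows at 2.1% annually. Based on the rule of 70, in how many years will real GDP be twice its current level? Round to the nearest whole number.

At 2.1%, doubling takes about 70/2.1 = 33.33 years.

around 33 years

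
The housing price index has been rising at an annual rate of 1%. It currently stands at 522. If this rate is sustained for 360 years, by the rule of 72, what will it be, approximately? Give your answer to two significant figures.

It doubles every 72/1 ≈ 72.00 years, so 360 years is 5.00 doublings.
2^5.00 ≈ 32.00; 522 × 32.00 ≈ 17000.

around 17000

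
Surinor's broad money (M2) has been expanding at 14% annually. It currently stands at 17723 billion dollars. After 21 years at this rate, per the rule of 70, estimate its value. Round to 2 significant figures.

Doubling time ≈ 70/14 = 5.00 years.
21 years is 21/5.00 ≈ 4.20 doublings, a factor of 2^4.20 ≈ 18.38.
17723 × 18.38 ≈ 330000 billion dollars.

about 330000 billion dollars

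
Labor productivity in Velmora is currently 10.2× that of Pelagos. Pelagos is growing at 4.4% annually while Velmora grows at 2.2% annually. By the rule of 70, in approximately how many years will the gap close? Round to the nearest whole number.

107 years

What matters is the difference: 2.2 pp.
Rule of 70 on the gap: the ratio halves every 70/2.2 ≈ 31.82 years.
A 10.2× gap takes log₂(10.2) ≈ 3.35 halvings to close: 3.35 × 31.82 ≈ 107 years.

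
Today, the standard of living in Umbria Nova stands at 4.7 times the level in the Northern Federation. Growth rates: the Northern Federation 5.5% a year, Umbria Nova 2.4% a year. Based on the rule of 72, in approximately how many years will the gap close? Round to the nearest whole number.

roughly 52 years

the Northern Federation gains on Umbria Nova at 5.5% − 2.4% = 3.1 points a year.
At that relative rate the gap halves every 72/3.1 ≈ 23.23 years.
A 4.7 times gap takes log₂(4.7) ≈ 2.23 halvings to close: 2.23 × 23.23 ≈ 52 years.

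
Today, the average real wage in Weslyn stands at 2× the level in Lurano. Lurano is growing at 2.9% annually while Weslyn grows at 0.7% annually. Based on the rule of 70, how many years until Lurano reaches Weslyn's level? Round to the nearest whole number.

The growth-rate gap is 2.9% − 0.7% = 2.2 percentage points.
So the ratio between them halves every 70/2.2 ≈ 31.82 years.
A 2× gap closes after 1 halving: 1 × 31.82 ≈ 32 years.

roughly 32 years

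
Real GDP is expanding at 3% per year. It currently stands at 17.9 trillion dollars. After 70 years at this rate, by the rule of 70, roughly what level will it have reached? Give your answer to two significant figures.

Doubling time ≈ 70/3 = 23.33 years.
70 years is 70/23.33 ≈ 3.00 doublings, a factor of 2^3.00 ≈ 8.00.
17.9 × 8.00 ≈ 140 trillion dollars.

around 140 trillion dollars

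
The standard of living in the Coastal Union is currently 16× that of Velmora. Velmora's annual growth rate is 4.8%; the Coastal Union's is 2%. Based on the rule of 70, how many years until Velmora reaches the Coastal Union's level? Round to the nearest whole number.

roughly 100 years

The growth-rate gap is 4.8% − 2% = 2.8 percentage points.
So the ratio between them halves every 70/2.8 ≈ 25.00 years.
A 16× gap closes after 4 halvings: 4 × 25.00 ≈ 100 years.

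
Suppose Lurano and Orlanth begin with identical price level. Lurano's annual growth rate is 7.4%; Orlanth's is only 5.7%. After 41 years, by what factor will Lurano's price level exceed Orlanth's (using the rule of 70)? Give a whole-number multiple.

2 times

Only the 1.7-point difference matters.
70/1.7 ≈ 41.18 years per doubling of the ratio; 41 years gives 1.00 doublings, so ≈ 2×.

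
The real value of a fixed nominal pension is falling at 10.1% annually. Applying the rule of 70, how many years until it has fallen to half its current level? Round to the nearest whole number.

≈ 7 years

Falling at 10.1%, it halves about every 70/10.1 = 6.93 years.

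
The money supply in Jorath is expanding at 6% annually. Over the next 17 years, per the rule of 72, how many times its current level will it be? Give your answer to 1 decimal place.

about 2.7 times

Doubling time ≈ 72/6 = 12.00 years.
17 years / 12.00 ≈ 1.42 doublings → factor 2^1.42 ≈ 2.7.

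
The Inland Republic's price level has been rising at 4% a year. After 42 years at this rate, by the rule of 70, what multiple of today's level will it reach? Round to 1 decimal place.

Doubling time ≈ 70/4 = 17.50 years.
42 years / 17.50 ≈ 2.40 doublings → factor 2^2.40 ≈ 5.3.

≈ 5.3 times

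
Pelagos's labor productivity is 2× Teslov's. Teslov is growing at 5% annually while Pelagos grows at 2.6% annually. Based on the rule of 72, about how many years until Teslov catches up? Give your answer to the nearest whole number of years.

around 30 years

The growth-rate gap is 5% − 2.6% = 2.4 percentage points.
So the ratio between them halves every 72/2.4 ≈ 30.00 years.
A 2× gap closes after 1 halving: 1 × 30.00 ≈ 30 years.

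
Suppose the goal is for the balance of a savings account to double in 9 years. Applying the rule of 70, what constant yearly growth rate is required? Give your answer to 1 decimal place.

70 / 9 ≈ 7.78, so about 7.8% per year.

around 7.8%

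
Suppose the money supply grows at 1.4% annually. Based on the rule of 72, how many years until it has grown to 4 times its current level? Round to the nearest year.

about 103 years

At 1.4% it doubles every 72/1.4 ≈ 51.43 years.
4× is 2 doublings, so 2 × 51.43 ≈ 103 years.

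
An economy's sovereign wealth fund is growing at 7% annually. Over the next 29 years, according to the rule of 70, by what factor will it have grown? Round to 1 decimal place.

Doubles every ≈ 10.00 years (70/7).
29 years is 2.90 doublings; 2^2.90 ≈ 7.5×.

7.5 times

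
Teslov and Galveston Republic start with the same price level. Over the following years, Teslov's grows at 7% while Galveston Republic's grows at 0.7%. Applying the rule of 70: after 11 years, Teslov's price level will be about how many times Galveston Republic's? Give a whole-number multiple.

approximately 2 times

Teslov pulls ahead at 6.3 pp per year, so the ratio doubles every 70/6.3 ≈ 11.11 years.
In 11 years that's 0.99 doublings: 2^0.99 ≈ 2.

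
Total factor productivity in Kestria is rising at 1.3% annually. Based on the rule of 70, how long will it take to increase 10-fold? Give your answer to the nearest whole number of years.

Doubling time ≈ 70/1.3 = 53.85 years.
10× is log₂ 10 ≈ 3.32 doublings, so ≈ 3.32 × 53.85 = 179 years.

about 179 years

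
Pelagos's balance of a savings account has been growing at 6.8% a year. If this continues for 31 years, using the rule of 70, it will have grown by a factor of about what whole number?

Doubling time ≈ 70/6.8 = 10.29 years.
31/10.29 ≈ 3 doublings, so about 2^3 = 8×.

about 8 times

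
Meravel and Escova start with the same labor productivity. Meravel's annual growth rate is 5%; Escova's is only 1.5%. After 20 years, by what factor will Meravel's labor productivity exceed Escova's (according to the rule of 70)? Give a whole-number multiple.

≈ 2 times

Rate gap = 5% − 1.5% = 3.5 points.
The ratio doubles every 70/3.5 ≈ 20.00 years.
20/20.00 ≈ 1.00 doublings → ratio ≈ 2^1.00 ≈ 2.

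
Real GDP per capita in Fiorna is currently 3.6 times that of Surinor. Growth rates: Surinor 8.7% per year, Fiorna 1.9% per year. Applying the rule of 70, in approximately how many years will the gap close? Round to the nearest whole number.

roughly 19 years

The growth-rate gap is 8.7% − 1.9% = 6.8 percentage points.
So the ratio between them halves every 70/6.8 ≈ 10.29 years.
A 3.6 times gap takes log₂(3.6) ≈ 1.85 halvings to close: 1.85 × 10.29 ≈ 19 years.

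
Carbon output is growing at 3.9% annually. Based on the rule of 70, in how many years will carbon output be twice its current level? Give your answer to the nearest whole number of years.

around 18 years

70/3.9 ≈ 17.95, so it doubles roughly every 18 years.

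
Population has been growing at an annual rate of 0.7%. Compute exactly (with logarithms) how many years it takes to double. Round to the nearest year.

t = ln(2) / ln(1 + 0.007) = 0.6931 / 0.006976 ≈ 99.35.
≈ 99 years.

99 years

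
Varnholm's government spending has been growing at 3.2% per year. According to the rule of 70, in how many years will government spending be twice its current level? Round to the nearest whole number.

roughly 22 years

70/3.2 ≈ 21.88, so it doubles roughly every 22 years.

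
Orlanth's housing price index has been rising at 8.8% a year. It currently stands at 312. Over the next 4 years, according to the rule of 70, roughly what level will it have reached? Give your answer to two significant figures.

Doubling time ≈ 70/8.8 = 7.95 years.
4 years is 4/7.95 ≈ 0.50 doublings, a factor of 2^0.50 ≈ 1.41.
312 × 1.41 ≈ 440.

≈ 440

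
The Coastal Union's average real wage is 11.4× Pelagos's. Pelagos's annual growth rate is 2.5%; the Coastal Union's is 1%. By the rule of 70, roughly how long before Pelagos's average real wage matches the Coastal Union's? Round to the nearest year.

164 years

The growth-rate gap is 2.5% − 1% = 1.5 percentage points.
So the ratio between them halves every 70/1.5 ≈ 46.67 years.
An 11.4× gap takes log₂(11.4) ≈ 3.51 halvings to close: 3.51 × 46.67 ≈ 164 years.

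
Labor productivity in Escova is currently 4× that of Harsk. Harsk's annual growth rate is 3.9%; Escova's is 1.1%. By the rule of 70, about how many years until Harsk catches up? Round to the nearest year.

The growth-rate gap is 3.9% − 1.1% = 2.8 percentage points.
So the ratio between them halves every 70/2.8 ≈ 25.00 years.
A 4× gap closes after 2 halvings: 2 × 25.00 ≈ 50 years.

roughly 50 years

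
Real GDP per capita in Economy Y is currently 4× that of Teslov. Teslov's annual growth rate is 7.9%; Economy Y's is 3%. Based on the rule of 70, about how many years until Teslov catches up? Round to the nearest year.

roughly 29 years

Teslov gains on Economy Y at 7.9% − 3% = 4.9 points a year.
At that relative rate the gap halves every 70/4.9 ≈ 14.29 years.
A 4× gap closes after 2 halvings: 2 × 14.29 ≈ 29 years.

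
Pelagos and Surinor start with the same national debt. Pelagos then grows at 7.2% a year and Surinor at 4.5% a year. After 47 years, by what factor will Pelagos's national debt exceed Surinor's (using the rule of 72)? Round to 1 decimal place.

Pelagos pulls ahead at 2.7 pp per year, so the ratio doubles every 72/2.7 ≈ 26.67 years.
In 47 years that's 1.76 doublings: 2^1.76 ≈ 3.4.

approximately 3.4 times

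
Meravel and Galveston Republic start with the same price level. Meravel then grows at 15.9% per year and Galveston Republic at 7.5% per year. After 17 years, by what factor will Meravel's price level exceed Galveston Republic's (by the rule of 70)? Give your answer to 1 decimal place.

around 4.1 times

Only the 8.4-point difference matters.
70/8.4 ≈ 8.33 years per doubling of the ratio; 17 years gives 2.04 doublings, so ≈ 4.1×.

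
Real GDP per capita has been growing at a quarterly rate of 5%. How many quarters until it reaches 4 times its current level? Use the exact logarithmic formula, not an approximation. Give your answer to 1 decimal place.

28.4 quarters

t = ln(4) / ln(1 + 0.05) = 1.3863 / 0.048790 ≈ 28.41.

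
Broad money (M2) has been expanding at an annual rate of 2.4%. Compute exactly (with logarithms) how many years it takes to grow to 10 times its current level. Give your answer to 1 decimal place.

t = ln(10) / ln(1 + 0.024) = 2.3026 / 0.023717 ≈ 97.09.

97.1 years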